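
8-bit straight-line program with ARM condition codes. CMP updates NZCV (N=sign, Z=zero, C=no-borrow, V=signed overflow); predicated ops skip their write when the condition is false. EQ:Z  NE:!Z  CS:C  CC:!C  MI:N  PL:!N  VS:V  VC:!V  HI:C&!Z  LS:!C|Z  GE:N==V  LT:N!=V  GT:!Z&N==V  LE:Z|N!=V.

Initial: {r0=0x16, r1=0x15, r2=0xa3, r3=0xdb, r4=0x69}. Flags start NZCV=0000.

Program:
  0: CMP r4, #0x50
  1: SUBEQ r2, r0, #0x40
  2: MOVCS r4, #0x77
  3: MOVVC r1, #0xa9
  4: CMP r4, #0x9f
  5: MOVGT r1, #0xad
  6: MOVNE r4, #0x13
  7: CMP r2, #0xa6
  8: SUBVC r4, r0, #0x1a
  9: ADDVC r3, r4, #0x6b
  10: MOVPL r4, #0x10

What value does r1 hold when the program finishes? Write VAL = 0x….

0: ✓ CMP  NZCV=0010
1: · SUBEQ
2: ✓ MOVCS  r4←0x77
3: ✓ MOVVC  r1←0xa9
4: ✓ CMP  NZCV=1001
5: ✓ MOVGT  r1←0xad
6: ✓ MOVNE  r4←0x13
7: ✓ CMP  NZCV=1000
8: ✓ SUBVC  r4←0xfc
9: ✓ ADDVC  r3←0x67
10: · MOVPL

VAL = 0xad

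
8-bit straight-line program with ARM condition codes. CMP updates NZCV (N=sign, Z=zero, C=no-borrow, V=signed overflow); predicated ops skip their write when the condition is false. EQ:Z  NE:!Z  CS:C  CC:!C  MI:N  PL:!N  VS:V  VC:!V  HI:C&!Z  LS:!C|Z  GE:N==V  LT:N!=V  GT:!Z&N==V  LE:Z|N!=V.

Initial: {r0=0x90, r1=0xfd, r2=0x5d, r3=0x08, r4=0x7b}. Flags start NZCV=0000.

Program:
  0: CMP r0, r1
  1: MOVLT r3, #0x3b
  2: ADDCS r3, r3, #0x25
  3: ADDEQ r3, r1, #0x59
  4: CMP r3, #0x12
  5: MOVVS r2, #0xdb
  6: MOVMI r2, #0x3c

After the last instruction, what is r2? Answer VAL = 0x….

VAL = 0x5d

0: ✓ CMP  NZCV=1000
1: ✓ MOVLT  r3←0x3b
2: · ADDCS
3: · ADDEQ
4: ✓ CMP  NZCV=0010
5: · MOVVS
6: · MOVMI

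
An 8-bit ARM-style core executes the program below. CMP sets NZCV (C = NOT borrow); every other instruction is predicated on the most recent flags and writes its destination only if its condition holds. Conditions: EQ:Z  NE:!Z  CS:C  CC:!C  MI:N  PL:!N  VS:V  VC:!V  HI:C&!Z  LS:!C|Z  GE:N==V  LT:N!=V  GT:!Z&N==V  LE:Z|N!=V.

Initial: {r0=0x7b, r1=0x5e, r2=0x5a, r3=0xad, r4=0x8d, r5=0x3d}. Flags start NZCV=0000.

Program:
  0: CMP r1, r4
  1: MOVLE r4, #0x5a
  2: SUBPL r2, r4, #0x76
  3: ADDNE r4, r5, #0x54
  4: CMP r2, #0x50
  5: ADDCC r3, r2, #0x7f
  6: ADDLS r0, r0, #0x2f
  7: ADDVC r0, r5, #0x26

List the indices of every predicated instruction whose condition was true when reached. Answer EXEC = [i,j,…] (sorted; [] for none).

0: ✓ CMP  NZCV=1001
1: · MOVLE
2: · SUBPL
3: ✓ ADDNE  r4←0x91
4: ✓ CMP  NZCV=0010
5: · ADDCC
6: · ADDLS
7: ✓ ADDVC  r0←0x63

EXEC = [3,7]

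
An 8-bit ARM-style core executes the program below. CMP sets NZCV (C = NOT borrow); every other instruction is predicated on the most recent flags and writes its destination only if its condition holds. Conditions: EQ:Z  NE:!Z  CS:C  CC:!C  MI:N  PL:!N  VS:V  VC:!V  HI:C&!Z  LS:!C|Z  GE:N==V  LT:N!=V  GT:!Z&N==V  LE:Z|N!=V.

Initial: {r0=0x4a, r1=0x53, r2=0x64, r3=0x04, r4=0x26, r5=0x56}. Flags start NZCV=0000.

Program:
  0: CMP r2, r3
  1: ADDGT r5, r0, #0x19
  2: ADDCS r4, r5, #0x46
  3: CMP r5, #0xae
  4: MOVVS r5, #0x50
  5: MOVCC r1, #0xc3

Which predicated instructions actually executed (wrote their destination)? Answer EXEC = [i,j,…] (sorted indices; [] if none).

0: ✓ CMP  NZCV=0010
1: ✓ ADDGT  r5←0x63
2: ✓ ADDCS  r4←0xa9
3: ✓ CMP  NZCV=1001
4: ✓ MOVVS  r5←0x50
5: ✓ MOVCC  r1←0xc3

EXEC = [1,2,4,5]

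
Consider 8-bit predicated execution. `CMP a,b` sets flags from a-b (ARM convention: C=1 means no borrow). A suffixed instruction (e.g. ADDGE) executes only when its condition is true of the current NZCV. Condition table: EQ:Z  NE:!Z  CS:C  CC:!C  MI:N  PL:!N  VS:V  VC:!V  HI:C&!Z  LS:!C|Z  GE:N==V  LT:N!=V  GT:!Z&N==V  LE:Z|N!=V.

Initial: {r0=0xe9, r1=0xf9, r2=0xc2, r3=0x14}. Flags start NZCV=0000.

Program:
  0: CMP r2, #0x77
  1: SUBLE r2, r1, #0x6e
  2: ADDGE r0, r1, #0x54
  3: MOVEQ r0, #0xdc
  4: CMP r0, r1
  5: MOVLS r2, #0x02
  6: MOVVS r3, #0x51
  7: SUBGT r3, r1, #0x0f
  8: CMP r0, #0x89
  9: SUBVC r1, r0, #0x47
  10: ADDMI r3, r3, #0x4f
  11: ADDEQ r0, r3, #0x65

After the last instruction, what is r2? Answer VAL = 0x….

0: ✓ CMP  NZCV=0011
1: ✓ SUBLE  r2←0x8b
2: · ADDGE
3: · MOVEQ
4: ✓ CMP  NZCV=1000
5: ✓ MOVLS  r2←0x02
6: · MOVVS
7: · SUBGT
8: ✓ CMP  NZCV=0010
9: ✓ SUBVC  r1←0xa2
10: · ADDMI
11: · ADDEQ

VAL = 0x02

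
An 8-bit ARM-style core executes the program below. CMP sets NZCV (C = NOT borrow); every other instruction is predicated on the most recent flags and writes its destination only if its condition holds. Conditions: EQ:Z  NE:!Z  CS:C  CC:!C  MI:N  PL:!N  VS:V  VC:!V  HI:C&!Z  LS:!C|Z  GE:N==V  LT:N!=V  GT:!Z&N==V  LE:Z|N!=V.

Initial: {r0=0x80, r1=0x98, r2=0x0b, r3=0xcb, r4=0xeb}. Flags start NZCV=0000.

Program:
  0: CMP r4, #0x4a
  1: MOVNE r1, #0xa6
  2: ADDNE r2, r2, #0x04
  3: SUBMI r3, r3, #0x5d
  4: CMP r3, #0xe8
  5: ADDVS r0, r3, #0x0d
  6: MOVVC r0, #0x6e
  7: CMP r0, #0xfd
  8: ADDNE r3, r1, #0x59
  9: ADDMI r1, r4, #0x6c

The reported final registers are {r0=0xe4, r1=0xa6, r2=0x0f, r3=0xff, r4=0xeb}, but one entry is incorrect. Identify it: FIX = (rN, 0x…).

FIX = (r0, 0x7b)

[0] flags=1010 → (cmp)
[1] flags=1010 NE?T → r1=0xa6
[2] flags=1010 NE?T → r2=0x0f
[3] flags=1010 MI?T → r3=0x6e
[4] flags=1001 → (cmp)
[5] flags=1001 VS?T → r0=0x7b
[6] flags=1001 VC?F → skip
[7] flags=0000 → (cmp)
[8] flags=0000 NE?T → r3=0xff
[9] flags=0000 MI?F → skip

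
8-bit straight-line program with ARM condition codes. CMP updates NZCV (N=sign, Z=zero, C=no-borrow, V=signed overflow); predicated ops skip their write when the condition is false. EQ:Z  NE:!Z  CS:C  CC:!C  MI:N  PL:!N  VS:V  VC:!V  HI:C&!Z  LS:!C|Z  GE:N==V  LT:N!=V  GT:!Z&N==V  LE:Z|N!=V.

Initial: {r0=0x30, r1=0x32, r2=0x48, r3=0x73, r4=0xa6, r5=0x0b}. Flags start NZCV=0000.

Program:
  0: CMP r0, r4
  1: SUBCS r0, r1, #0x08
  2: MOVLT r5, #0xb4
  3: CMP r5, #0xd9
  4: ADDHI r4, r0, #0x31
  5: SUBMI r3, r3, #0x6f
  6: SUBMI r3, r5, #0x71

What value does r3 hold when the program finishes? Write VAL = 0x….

VAL = 0x73

0: ✓ CMP  NZCV=1001
1: · SUBCS
2: · MOVLT
3: ✓ CMP  NZCV=0000
4: · ADDHI
5: · SUBMI
6: · SUBMI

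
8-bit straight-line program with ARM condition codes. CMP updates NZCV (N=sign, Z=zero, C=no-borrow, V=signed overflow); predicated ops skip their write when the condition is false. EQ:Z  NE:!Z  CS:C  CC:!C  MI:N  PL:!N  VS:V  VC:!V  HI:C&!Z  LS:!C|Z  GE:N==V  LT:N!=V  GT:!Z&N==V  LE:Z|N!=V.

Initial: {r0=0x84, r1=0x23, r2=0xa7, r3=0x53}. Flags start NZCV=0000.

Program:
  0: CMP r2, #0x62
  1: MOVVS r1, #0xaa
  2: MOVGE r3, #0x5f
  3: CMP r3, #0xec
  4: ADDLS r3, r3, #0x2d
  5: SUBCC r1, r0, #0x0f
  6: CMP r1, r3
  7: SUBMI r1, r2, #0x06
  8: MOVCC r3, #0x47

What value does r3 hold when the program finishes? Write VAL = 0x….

VAL = 0x47

[0] flags=0011 → (cmp)
[1] flags=0011 VS?T → r1=0xaa
[2] flags=0011 GE?F → skip
[3] flags=0000 → (cmp)
[4] flags=0000 LS?T → r3=0x80
[5] flags=0000 CC?T → r1=0x75
[6] flags=1001 → (cmp)
[7] flags=1001 MI?T → r1=0xa1
[8] flags=1001 CC?T → r3=0x47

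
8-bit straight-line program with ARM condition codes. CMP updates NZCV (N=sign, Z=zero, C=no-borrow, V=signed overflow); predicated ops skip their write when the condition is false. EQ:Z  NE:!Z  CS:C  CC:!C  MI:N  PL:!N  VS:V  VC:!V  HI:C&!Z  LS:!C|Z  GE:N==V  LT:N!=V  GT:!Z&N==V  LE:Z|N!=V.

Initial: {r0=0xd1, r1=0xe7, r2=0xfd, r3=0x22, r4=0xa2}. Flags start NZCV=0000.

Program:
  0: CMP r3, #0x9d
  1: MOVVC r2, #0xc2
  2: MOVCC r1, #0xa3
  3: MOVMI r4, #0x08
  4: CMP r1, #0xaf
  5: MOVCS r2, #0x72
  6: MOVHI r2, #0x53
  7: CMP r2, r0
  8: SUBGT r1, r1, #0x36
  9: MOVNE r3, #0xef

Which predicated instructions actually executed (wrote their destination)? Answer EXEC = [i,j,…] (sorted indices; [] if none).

EXEC = [2,3,8,9]

0: ✓ CMP  NZCV=1001
1: · MOVVC
2: ✓ MOVCC  r1←0xa3
3: ✓ MOVMI  r4←0x08
4: ✓ CMP  NZCV=1000
5: · MOVCS
6: · MOVHI
7: ✓ CMP  NZCV=0010
8: ✓ SUBGT  r1←0x6d
9: ✓ MOVNE  r3←0xef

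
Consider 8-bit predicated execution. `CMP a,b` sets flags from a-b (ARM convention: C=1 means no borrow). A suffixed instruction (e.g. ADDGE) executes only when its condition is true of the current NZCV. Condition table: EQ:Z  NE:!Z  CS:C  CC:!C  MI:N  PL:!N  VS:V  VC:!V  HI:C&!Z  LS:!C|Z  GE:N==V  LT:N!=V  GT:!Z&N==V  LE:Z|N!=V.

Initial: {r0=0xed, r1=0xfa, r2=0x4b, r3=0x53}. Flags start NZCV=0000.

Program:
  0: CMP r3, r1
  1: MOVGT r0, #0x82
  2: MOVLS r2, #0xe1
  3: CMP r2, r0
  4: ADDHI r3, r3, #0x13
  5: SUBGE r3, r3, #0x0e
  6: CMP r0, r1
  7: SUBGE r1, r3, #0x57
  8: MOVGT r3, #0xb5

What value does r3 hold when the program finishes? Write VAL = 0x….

[0] flags=0000 → (cmp)
[1] flags=0000 GT?T → r0=0x82
[2] flags=0000 LS?T → r2=0xe1
[3] flags=0010 → (cmp)
[4] flags=0010 HI?T → r3=0x66
[5] flags=0010 GE?T → r3=0x58
[6] flags=1000 → (cmp)
[7] flags=1000 GE?F → skip
[8] flags=1000 GT?F → skip

VAL = 0x58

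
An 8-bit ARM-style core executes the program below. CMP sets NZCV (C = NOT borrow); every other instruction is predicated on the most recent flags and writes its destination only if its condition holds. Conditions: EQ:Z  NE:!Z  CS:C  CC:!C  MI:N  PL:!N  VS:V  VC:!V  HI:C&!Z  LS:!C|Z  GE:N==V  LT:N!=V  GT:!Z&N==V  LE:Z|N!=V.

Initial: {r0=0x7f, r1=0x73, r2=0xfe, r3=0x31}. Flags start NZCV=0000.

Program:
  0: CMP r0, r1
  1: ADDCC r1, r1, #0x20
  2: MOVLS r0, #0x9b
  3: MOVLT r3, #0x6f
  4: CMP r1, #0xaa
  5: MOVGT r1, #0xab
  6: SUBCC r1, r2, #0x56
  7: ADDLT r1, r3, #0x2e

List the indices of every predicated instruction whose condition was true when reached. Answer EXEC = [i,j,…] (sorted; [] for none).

0: ✓ CMP  NZCV=0010
1: · ADDCC
2: · MOVLS
3: · MOVLT
4: ✓ CMP  NZCV=1001
5: ✓ MOVGT  r1←0xab
6: ✓ SUBCC  r1←0xa8
7: · ADDLT

EXEC = [5,6]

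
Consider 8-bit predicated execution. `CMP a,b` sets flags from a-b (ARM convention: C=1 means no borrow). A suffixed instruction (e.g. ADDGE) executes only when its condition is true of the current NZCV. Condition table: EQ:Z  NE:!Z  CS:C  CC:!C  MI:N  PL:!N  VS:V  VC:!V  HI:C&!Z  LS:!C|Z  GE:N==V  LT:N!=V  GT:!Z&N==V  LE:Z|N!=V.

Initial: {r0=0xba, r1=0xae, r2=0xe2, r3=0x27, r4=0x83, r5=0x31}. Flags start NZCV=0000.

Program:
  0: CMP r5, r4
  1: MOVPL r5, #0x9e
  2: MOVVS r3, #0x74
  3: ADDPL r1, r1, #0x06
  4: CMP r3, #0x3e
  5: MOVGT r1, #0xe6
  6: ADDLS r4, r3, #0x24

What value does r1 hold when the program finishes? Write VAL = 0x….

VAL = 0xe6

[0] flags=1001 → (cmp)
[1] flags=1001 PL?F → skip
[2] flags=1001 VS?T → r3=0x74
[3] flags=1001 PL?F → skip
[4] flags=0010 → (cmp)
[5] flags=0010 GT?T → r1=0xe6
[6] flags=0010 LS?F → skip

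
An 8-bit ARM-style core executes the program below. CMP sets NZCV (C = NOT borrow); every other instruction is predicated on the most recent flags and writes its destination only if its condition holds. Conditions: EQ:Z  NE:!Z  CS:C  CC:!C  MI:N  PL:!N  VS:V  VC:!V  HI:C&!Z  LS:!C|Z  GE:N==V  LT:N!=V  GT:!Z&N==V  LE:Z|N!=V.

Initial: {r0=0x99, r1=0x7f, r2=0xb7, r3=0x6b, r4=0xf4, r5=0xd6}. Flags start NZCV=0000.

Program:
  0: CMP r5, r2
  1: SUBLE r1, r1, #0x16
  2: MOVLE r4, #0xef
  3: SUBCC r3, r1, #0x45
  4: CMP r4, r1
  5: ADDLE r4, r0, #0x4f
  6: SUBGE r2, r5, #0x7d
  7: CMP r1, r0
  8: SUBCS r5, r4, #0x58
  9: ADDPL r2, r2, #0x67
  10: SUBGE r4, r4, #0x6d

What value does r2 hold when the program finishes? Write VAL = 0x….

0: ✓ CMP  NZCV=0010
1: · SUBLE
2: · MOVLE
3: · SUBCC
4: ✓ CMP  NZCV=0011
5: ✓ ADDLE  r4←0xe8
6: · SUBGE
7: ✓ CMP  NZCV=1001
8: · SUBCS
9: · ADDPL
10: ✓ SUBGE  r4←0x7b

VAL = 0xb7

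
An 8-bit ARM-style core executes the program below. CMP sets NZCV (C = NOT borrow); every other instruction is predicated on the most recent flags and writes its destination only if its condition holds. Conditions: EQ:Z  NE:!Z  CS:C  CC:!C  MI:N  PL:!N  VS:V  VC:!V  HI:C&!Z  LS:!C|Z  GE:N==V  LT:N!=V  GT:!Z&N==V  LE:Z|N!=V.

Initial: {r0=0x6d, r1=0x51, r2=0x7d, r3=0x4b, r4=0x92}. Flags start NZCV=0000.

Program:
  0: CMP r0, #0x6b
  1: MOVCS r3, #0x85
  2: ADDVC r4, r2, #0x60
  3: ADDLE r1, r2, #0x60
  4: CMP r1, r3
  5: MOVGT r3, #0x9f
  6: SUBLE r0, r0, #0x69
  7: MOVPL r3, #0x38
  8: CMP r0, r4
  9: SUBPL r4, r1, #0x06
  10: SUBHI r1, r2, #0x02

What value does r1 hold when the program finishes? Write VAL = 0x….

0: ✓ CMP  NZCV=0010
1: ✓ MOVCS  r3←0x85
2: ✓ ADDVC  r4←0xdd
3: · ADDLE
4: ✓ CMP  NZCV=1001
5: ✓ MOVGT  r3←0x9f
6: · SUBLE
7: · MOVPL
8: ✓ CMP  NZCV=1001
9: · SUBPL
10: · SUBHI

VAL = 0x51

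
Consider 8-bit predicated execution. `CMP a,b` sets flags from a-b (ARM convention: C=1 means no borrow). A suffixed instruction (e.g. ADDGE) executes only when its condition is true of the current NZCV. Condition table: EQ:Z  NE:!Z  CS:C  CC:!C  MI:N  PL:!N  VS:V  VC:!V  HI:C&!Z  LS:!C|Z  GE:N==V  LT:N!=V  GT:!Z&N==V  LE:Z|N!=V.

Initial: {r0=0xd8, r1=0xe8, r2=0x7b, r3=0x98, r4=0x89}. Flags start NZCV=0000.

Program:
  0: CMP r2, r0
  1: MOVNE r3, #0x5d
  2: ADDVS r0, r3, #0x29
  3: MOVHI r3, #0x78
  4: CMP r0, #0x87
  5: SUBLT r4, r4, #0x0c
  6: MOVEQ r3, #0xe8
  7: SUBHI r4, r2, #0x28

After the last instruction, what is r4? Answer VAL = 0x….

[0] flags=1001 → (cmp)
[1] flags=1001 NE?T → r3=0x5d
[2] flags=1001 VS?T → r0=0x86
[3] flags=1001 HI?F → skip
[4] flags=1000 → (cmp)
[5] flags=1000 LT?T → r4=0x7d
[6] flags=1000 EQ?F → skip
[7] flags=1000 HI?F → skip

VAL = 0x7d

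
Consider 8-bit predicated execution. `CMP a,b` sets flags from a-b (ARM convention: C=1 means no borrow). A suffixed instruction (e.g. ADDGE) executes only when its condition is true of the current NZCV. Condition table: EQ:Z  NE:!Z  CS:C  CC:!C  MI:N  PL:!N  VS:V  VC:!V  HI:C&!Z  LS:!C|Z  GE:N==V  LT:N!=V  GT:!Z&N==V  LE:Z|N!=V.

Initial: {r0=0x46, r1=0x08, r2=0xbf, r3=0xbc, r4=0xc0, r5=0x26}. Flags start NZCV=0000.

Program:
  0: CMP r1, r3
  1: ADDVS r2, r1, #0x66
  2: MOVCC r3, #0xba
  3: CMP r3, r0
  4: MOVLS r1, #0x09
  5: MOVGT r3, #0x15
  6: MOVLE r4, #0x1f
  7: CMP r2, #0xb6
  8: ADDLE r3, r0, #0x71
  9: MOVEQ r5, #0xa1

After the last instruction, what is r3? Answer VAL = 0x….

[0] flags=0000 → (cmp)
[1] flags=0000 VS?F → skip
[2] flags=0000 CC?T → r3=0xba
[3] flags=0011 → (cmp)
[4] flags=0011 LS?F → skip
[5] flags=0011 GT?F → skip
[6] flags=0011 LE?T → r4=0x1f
[7] flags=0010 → (cmp)
[8] flags=0010 LE?F → skip
[9] flags=0010 EQ?F → skip

VAL = 0xba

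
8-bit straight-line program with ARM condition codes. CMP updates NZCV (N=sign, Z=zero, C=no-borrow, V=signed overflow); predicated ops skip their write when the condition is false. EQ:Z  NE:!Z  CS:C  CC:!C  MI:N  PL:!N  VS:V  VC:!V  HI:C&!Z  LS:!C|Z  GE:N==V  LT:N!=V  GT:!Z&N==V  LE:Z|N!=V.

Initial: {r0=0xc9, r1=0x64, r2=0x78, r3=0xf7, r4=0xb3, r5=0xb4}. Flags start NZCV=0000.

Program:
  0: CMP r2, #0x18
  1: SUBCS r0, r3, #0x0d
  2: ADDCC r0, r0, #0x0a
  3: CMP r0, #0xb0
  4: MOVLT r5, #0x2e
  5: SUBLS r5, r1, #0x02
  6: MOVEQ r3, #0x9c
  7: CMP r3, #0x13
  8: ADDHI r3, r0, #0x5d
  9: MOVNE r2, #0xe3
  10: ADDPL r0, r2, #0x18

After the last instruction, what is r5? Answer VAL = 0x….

VAL = 0xb4

0: ✓ CMP  NZCV=0010
1: ✓ SUBCS  r0←0xea
2: · ADDCC
3: ✓ CMP  NZCV=0010
4: · MOVLT
5: · SUBLS
6: · MOVEQ
7: ✓ CMP  NZCV=1010
8: ✓ ADDHI  r3←0x47
9: ✓ MOVNE  r2←0xe3
10: · ADDPL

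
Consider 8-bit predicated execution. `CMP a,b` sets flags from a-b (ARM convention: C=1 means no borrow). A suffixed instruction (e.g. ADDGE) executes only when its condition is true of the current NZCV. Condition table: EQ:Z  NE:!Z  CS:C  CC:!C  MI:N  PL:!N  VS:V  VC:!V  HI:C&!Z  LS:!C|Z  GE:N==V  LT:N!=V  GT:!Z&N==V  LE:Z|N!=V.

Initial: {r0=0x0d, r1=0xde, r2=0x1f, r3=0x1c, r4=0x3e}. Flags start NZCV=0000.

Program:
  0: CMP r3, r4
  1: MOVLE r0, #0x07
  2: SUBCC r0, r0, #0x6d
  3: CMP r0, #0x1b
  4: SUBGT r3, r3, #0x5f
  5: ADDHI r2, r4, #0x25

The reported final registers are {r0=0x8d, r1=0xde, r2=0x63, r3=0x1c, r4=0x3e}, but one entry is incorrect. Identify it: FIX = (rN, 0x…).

FIX = (r0, 0x9a)

0: ✓ CMP  NZCV=1000
1: ✓ MOVLE  r0←0x07
2: ✓ SUBCC  r0←0x9a
3: ✓ CMP  NZCV=0011
4: · SUBGT
5: ✓ ADDHI  r2←0x63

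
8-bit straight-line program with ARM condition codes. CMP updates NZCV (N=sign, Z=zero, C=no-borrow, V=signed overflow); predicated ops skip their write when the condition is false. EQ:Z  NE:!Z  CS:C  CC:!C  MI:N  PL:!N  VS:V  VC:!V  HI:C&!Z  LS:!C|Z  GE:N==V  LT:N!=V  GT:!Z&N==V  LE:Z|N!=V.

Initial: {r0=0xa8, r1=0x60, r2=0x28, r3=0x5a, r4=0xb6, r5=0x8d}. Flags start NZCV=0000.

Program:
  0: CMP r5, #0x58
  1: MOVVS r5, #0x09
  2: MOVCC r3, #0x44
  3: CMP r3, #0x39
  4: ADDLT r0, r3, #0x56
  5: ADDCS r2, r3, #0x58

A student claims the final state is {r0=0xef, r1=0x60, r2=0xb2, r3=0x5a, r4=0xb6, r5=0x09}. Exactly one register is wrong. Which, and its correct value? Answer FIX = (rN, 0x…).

FIX = (r0, 0xa8)

[0] flags=0011 → (cmp)
[1] flags=0011 VS?T → r5=0x09
[2] flags=0011 CC?F → skip
[3] flags=0010 → (cmp)
[4] flags=0010 LT?F → skip
[5] flags=0010 CS?T → r2=0xb2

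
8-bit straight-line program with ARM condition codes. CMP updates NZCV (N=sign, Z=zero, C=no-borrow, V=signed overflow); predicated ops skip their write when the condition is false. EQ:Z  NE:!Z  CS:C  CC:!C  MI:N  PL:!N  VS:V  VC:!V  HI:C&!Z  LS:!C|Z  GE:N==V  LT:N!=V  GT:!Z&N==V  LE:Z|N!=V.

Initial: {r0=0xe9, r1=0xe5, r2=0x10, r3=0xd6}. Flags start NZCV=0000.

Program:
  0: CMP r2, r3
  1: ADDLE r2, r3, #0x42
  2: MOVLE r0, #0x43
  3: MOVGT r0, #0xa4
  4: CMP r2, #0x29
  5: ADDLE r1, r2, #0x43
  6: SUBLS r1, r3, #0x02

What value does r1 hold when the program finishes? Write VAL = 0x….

VAL = 0xd4

[0] flags=0000 → (cmp)
[1] flags=0000 LE?F → skip
[2] flags=0000 LE?F → skip
[3] flags=0000 GT?T → r0=0xa4
[4] flags=1000 → (cmp)
[5] flags=1000 LE?T → r1=0x53
[6] flags=1000 LS?T → r1=0xd4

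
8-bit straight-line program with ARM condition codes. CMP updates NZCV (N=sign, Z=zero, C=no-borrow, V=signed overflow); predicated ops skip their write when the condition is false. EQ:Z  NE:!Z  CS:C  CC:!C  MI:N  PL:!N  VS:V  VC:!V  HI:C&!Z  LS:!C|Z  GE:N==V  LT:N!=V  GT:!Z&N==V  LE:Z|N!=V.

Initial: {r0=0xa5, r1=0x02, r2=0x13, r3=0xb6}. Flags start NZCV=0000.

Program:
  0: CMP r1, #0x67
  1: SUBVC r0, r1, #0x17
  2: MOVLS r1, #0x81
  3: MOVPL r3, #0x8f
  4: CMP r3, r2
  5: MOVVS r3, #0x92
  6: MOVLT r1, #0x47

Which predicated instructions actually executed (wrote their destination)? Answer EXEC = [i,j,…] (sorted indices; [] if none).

[0] flags=1000 → (cmp)
[1] flags=1000 VC?T → r0=0xeb
[2] flags=1000 LS?T → r1=0x81
[3] flags=1000 PL?F → skip
[4] flags=1010 → (cmp)
[5] flags=1010 VS?F → skip
[6] flags=1010 LT?T → r1=0x47

EXEC = [1,2,6]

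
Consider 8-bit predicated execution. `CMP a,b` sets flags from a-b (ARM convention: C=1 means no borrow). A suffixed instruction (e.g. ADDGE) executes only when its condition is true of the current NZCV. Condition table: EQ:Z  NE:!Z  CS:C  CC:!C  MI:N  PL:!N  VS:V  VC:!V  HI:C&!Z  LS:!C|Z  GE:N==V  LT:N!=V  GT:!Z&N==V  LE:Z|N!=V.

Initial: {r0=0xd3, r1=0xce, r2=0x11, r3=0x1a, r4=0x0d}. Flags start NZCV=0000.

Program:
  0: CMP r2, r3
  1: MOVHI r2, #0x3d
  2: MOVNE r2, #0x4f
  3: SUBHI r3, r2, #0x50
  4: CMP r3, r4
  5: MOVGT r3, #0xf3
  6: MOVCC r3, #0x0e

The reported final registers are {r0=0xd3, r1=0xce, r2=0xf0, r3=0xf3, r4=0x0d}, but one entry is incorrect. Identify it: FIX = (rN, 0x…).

FIX = (r2, 0x4f)

[0] flags=1000 → (cmp)
[1] flags=1000 HI?F → skip
[2] flags=1000 NE?T → r2=0x4f
[3] flags=1000 HI?F → skip
[4] flags=0010 → (cmp)
[5] flags=0010 GT?T → r3=0xf3
[6] flags=0010 CC?F → skip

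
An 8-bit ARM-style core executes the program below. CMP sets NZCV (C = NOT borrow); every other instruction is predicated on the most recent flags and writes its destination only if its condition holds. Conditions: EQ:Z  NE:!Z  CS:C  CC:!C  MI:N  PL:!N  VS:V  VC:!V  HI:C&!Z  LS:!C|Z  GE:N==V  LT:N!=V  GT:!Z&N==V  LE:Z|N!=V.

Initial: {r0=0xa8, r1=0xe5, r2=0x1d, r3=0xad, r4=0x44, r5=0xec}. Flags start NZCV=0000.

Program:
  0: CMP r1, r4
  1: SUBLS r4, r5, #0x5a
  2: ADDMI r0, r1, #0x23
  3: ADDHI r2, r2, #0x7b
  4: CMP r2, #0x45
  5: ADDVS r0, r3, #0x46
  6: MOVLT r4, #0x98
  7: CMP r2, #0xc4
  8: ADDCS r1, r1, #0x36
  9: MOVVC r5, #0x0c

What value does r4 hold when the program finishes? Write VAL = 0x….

VAL = 0x98

[0] flags=1010 → (cmp)
[1] flags=1010 LS?F → skip
[2] flags=1010 MI?T → r0=0x08
[3] flags=1010 HI?T → r2=0x98
[4] flags=0011 → (cmp)
[5] flags=0011 VS?T → r0=0xf3
[6] flags=0011 LT?T → r4=0x98
[7] flags=1000 → (cmp)
[8] flags=1000 CS?F → skip
[9] flags=1000 VC?T → r5=0x0c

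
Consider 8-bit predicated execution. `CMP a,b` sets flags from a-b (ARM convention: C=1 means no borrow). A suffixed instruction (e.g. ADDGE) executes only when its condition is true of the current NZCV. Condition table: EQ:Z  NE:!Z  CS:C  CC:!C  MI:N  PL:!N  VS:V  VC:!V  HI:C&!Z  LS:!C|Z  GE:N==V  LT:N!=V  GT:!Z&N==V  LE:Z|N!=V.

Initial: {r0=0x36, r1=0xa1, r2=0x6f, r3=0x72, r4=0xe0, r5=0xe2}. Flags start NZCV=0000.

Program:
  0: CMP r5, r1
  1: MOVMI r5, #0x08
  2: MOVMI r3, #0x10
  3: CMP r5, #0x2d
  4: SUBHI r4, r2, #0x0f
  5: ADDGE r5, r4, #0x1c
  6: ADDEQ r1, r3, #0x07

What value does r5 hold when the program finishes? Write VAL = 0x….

[0] flags=0010 → (cmp)
[1] flags=0010 MI?F → skip
[2] flags=0010 MI?F → skip
[3] flags=1010 → (cmp)
[4] flags=1010 HI?T → r4=0x60
[5] flags=1010 GE?F → skip
[6] flags=1010 EQ?F → skip

VAL = 0xe2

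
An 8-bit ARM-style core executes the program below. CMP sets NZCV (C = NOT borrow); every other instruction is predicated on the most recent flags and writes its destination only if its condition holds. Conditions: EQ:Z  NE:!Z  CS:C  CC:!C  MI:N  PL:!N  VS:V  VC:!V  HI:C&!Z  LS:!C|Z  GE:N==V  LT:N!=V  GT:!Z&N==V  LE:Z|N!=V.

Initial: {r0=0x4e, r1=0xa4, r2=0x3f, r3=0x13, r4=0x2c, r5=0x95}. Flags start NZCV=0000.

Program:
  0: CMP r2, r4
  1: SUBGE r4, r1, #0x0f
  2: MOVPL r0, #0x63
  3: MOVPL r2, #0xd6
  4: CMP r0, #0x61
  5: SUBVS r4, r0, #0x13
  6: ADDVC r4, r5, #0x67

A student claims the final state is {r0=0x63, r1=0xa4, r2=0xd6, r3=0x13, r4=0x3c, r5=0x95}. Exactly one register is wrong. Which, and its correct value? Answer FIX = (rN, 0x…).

0: ✓ CMP  NZCV=0010
1: ✓ SUBGE  r4←0x95
2: ✓ MOVPL  r0←0x63
3: ✓ MOVPL  r2←0xd6
4: ✓ CMP  NZCV=0010
5: · SUBVS
6: ✓ ADDVC  r4←0xfc

FIX = (r4, 0xfc)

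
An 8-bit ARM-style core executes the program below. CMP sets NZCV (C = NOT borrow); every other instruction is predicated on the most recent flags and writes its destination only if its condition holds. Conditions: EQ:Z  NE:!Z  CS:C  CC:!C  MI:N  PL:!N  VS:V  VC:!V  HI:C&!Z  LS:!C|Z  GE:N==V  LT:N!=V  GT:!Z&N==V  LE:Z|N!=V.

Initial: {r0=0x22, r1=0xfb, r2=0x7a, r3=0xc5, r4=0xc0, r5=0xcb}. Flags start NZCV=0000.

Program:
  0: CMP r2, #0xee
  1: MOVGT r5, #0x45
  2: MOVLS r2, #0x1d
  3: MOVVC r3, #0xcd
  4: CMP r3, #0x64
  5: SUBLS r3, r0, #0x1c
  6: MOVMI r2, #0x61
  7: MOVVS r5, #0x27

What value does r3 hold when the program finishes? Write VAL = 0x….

VAL = 0xc5

0: ✓ CMP  NZCV=1001
1: ✓ MOVGT  r5←0x45
2: ✓ MOVLS  r2←0x1d
3: · MOVVC
4: ✓ CMP  NZCV=0011
5: · SUBLS
6: · MOVMI
7: ✓ MOVVS  r5←0x27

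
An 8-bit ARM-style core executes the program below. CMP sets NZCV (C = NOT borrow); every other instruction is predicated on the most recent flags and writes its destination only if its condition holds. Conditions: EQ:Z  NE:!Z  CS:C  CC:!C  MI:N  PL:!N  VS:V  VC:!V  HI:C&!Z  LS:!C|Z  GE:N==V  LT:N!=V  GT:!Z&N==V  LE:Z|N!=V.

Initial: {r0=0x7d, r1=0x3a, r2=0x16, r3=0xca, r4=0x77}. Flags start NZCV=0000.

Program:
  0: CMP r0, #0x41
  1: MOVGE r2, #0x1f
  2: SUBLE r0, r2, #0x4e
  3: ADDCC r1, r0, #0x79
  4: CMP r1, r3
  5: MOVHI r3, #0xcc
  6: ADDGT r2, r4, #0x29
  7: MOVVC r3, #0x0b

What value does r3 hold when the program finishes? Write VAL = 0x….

VAL = 0x0b

[0] flags=0010 → (cmp)
[1] flags=0010 GE?T → r2=0x1f
[2] flags=0010 LE?F → skip
[3] flags=0010 CC?F → skip
[4] flags=0000 → (cmp)
[5] flags=0000 HI?F → skip
[6] flags=0000 GT?T → r2=0xa0
[7] flags=0000 VC?T → r3=0x0b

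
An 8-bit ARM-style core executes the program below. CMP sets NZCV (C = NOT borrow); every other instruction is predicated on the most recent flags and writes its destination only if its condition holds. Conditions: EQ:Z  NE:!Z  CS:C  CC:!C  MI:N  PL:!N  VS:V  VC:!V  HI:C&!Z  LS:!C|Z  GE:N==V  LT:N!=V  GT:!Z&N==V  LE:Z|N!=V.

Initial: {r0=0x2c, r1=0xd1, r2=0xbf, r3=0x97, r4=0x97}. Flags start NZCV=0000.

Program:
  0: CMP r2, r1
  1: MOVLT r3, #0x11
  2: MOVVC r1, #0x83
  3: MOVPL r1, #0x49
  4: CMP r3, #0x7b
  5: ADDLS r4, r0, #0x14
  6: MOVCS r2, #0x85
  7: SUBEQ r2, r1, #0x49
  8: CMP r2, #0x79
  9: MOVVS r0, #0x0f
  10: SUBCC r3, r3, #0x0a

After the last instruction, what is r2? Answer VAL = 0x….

0: ✓ CMP  NZCV=1000
1: ✓ MOVLT  r3←0x11
2: ✓ MOVVC  r1←0x83
3: · MOVPL
4: ✓ CMP  NZCV=1000
5: ✓ ADDLS  r4←0x40
6: · MOVCS
7: · SUBEQ
8: ✓ CMP  NZCV=0011
9: ✓ MOVVS  r0←0x0f
10: · SUBCC

VAL = 0xbf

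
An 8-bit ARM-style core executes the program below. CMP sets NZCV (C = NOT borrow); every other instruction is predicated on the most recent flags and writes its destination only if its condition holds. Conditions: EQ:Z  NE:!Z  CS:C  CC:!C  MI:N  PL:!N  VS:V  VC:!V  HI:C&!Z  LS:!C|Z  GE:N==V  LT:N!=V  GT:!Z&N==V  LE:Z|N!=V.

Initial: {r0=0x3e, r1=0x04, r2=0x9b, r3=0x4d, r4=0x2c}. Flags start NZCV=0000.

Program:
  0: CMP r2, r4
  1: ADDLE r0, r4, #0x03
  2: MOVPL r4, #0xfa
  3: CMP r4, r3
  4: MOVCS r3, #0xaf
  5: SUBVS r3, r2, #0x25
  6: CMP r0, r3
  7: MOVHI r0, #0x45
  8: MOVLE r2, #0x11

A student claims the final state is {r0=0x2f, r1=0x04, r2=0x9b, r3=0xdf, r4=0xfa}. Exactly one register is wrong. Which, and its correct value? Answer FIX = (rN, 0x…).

FIX = (r3, 0xaf)

[0] flags=0011 → (cmp)
[1] flags=0011 LE?T → r0=0x2f
[2] flags=0011 PL?T → r4=0xfa
[3] flags=1010 → (cmp)
[4] flags=1010 CS?T → r3=0xaf
[5] flags=1010 VS?F → skip
[6] flags=1001 → (cmp)
[7] flags=1001 HI?F → skip
[8] flags=1001 LE?F → skip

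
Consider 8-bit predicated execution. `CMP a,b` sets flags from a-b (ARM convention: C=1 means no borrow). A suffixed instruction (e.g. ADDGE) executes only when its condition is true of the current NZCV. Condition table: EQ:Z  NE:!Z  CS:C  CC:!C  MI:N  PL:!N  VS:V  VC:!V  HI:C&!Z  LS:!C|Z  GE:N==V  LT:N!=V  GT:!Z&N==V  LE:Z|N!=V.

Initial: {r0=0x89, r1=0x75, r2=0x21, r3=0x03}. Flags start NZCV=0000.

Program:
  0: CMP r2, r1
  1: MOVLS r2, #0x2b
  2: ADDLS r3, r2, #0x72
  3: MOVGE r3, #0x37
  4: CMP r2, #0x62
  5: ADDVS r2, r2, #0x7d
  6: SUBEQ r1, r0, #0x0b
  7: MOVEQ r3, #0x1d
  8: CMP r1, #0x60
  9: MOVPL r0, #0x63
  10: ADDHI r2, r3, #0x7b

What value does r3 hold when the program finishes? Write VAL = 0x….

[0] flags=1000 → (cmp)
[1] flags=1000 LS?T → r2=0x2b
[2] flags=1000 LS?T → r3=0x9d
[3] flags=1000 GE?F → skip
[4] flags=1000 → (cmp)
[5] flags=1000 VS?F → skip
[6] flags=1000 EQ?F → skip
[7] flags=1000 EQ?F → skip
[8] flags=0010 → (cmp)
[9] flags=0010 PL?T → r0=0x63
[10] flags=0010 HI?T → r2=0x18

VAL = 0x9d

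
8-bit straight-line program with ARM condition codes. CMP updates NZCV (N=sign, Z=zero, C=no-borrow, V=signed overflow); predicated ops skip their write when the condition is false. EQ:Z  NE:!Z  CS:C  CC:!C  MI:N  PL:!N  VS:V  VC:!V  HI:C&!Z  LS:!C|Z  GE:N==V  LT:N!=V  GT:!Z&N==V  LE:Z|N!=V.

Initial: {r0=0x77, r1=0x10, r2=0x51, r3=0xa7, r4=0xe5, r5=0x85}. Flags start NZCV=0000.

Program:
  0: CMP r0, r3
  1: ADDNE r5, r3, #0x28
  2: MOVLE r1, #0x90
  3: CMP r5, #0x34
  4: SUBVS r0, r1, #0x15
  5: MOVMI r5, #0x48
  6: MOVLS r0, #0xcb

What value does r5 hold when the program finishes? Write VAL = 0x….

0: ✓ CMP  NZCV=1001
1: ✓ ADDNE  r5←0xcf
2: · MOVLE
3: ✓ CMP  NZCV=1010
4: · SUBVS
5: ✓ MOVMI  r5←0x48
6: · MOVLS

VAL = 0x48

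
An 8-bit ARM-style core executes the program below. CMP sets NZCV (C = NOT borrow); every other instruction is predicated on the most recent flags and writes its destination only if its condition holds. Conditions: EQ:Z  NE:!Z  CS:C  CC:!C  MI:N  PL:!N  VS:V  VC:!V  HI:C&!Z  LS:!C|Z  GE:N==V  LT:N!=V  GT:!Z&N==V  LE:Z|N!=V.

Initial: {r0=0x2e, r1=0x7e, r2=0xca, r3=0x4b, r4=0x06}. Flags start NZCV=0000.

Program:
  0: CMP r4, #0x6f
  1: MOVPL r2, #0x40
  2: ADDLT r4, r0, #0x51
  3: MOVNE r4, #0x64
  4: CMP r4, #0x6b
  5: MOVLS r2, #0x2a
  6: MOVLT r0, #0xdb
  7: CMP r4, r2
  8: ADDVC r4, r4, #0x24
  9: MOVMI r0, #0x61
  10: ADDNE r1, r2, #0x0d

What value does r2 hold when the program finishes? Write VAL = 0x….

VAL = 0x2a

0: ✓ CMP  NZCV=1000
1: · MOVPL
2: ✓ ADDLT  r4←0x7f
3: ✓ MOVNE  r4←0x64
4: ✓ CMP  NZCV=1000
5: ✓ MOVLS  r2←0x2a
6: ✓ MOVLT  r0←0xdb
7: ✓ CMP  NZCV=0010
8: ✓ ADDVC  r4←0x88
9: · MOVMI
10: ✓ ADDNE  r1←0x37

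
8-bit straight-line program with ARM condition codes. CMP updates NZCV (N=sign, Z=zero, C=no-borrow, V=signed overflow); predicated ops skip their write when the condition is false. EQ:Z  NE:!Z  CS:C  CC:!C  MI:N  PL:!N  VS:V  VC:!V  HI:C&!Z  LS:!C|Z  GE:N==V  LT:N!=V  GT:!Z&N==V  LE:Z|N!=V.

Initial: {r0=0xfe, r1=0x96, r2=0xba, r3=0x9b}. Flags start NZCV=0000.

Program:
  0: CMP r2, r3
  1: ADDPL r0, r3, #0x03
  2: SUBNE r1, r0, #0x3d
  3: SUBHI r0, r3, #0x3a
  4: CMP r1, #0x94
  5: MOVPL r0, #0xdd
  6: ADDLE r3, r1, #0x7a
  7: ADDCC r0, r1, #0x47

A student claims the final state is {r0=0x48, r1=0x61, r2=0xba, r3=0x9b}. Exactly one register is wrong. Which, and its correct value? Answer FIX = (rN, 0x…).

FIX = (r0, 0xa8)

0: ✓ CMP  NZCV=0010
1: ✓ ADDPL  r0←0x9e
2: ✓ SUBNE  r1←0x61
3: ✓ SUBHI  r0←0x61
4: ✓ CMP  NZCV=1001
5: · MOVPL
6: · ADDLE
7: ✓ ADDCC  r0←0xa8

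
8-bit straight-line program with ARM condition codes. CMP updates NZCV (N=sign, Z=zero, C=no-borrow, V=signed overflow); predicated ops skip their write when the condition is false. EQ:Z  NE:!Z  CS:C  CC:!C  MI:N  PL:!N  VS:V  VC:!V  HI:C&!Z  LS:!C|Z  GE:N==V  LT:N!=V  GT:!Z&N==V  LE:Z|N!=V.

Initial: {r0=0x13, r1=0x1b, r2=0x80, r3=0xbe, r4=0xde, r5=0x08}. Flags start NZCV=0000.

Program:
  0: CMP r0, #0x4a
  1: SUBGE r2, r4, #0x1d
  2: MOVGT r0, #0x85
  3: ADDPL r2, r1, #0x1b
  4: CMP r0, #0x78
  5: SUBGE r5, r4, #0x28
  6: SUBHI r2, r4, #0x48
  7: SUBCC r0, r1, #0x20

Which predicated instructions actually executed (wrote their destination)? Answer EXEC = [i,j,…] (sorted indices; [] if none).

EXEC = [7]

0: ✓ CMP  NZCV=1000
1: · SUBGE
2: · MOVGT
3: · ADDPL
4: ✓ CMP  NZCV=1000
5: · SUBGE
6: · SUBHI
7: ✓ SUBCC  r0←0xfb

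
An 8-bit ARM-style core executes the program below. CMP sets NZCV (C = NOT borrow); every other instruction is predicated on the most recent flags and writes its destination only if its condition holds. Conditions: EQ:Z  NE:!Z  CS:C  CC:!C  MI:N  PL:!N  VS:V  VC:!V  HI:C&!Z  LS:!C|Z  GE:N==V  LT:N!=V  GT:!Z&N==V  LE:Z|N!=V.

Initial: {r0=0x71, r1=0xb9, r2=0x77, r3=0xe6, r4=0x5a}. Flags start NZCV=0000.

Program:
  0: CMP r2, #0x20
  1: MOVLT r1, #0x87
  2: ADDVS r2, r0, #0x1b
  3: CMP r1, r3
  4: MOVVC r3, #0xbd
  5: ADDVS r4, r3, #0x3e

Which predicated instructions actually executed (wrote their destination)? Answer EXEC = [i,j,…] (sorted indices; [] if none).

[0] flags=0010 → (cmp)
[1] flags=0010 LT?F → skip
[2] flags=0010 VS?F → skip
[3] flags=1000 → (cmp)
[4] flags=1000 VC?T → r3=0xbd
[5] flags=1000 VS?F → skip

EXEC = [4]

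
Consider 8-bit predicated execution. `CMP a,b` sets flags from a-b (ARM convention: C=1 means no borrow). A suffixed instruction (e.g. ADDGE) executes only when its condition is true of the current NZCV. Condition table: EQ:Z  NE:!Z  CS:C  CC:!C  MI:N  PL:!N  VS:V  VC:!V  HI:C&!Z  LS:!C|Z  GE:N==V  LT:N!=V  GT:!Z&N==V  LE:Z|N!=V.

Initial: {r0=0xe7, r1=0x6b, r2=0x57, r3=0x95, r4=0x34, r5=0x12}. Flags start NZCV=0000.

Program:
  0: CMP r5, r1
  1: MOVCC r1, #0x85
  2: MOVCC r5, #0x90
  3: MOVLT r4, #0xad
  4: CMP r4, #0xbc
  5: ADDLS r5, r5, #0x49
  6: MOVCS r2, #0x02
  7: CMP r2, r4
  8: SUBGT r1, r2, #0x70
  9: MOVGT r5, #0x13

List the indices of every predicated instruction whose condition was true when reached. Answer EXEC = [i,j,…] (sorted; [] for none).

EXEC = [1,2,3,5,8,9]

[0] flags=1000 → (cmp)
[1] flags=1000 CC?T → r1=0x85
[2] flags=1000 CC?T → r5=0x90
[3] flags=1000 LT?T → r4=0xad
[4] flags=1000 → (cmp)
[5] flags=1000 LS?T → r5=0xd9
[6] flags=1000 CS?F → skip
[7] flags=1001 → (cmp)
[8] flags=1001 GT?T → r1=0xe7
[9] flags=1001 GT?T → r5=0x13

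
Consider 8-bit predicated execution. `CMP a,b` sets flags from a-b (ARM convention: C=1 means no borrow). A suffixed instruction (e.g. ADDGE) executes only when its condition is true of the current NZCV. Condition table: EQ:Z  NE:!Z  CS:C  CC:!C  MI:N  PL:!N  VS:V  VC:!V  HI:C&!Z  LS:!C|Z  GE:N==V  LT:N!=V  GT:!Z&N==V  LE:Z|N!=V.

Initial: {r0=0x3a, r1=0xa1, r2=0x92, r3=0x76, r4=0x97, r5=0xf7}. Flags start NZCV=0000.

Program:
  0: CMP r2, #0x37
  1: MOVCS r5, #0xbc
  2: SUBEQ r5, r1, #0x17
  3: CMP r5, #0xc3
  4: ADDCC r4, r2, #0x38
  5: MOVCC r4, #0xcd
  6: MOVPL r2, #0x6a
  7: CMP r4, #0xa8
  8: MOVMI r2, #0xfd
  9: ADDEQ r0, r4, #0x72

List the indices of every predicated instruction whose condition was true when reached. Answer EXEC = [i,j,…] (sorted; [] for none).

EXEC = [1,4,5]

[0] flags=0011 → (cmp)
[1] flags=0011 CS?T → r5=0xbc
[2] flags=0011 EQ?F → skip
[3] flags=1000 → (cmp)
[4] flags=1000 CC?T → r4=0xca
[5] flags=1000 CC?T → r4=0xcd
[6] flags=1000 PL?F → skip
[7] flags=0010 → (cmp)
[8] flags=0010 MI?F → skip
[9] flags=0010 EQ?F → skip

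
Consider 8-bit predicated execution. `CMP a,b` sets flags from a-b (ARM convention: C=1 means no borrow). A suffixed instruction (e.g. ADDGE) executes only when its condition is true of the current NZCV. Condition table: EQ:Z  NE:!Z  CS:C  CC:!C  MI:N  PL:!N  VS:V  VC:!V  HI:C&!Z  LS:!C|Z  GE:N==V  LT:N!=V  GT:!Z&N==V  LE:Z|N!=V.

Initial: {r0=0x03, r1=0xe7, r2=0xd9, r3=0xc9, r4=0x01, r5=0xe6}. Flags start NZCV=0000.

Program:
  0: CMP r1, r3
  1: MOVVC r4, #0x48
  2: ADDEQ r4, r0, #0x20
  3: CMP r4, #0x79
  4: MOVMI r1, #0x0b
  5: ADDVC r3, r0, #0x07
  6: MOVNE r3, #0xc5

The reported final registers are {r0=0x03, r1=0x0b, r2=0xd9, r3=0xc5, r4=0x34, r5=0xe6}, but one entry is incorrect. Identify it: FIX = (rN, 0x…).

FIX = (r4, 0x48)

[0] flags=0010 → (cmp)
[1] flags=0010 VC?T → r4=0x48
[2] flags=0010 EQ?F → skip
[3] flags=1000 → (cmp)
[4] flags=1000 MI?T → r1=0x0b
[5] flags=1000 VC?T → r3=0x0a
[6] flags=1000 NE?T → r3=0xc5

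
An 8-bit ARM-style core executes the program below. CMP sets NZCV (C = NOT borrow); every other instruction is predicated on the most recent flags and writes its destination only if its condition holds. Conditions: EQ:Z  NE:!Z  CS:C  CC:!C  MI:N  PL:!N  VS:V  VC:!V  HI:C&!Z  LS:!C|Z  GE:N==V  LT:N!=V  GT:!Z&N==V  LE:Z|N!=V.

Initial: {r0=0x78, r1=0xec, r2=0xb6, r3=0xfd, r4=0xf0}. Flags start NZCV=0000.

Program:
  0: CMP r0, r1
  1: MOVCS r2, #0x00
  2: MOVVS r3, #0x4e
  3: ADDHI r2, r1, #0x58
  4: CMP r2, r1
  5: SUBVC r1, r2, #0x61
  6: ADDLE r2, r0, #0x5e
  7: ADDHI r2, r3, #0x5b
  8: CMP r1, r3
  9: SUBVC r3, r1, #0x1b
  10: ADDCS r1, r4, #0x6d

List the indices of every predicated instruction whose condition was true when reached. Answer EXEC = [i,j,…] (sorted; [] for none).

[0] flags=1001 → (cmp)
[1] flags=1001 CS?F → skip
[2] flags=1001 VS?T → r3=0x4e
[3] flags=1001 HI?F → skip
[4] flags=1000 → (cmp)
[5] flags=1000 VC?T → r1=0x55
[6] flags=1000 LE?T → r2=0xd6
[7] flags=1000 HI?F → skip
[8] flags=0010 → (cmp)
[9] flags=0010 VC?T → r3=0x3a
[10] flags=0010 CS?T → r1=0x5d

EXEC = [2,5,6,9,10]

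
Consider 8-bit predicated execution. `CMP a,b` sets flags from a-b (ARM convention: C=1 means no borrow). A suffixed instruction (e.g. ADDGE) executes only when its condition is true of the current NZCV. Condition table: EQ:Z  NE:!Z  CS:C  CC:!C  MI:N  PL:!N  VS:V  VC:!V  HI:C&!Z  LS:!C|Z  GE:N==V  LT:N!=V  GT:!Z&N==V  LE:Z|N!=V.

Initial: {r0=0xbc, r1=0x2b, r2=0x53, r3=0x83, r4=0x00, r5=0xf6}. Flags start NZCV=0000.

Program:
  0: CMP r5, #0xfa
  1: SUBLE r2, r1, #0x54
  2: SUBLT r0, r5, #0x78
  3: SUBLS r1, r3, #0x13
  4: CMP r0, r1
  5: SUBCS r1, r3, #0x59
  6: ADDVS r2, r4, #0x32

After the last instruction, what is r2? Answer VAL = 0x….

0: ✓ CMP  NZCV=1000
1: ✓ SUBLE  r2←0xd7
2: ✓ SUBLT  r0←0x7e
3: ✓ SUBLS  r1←0x70
4: ✓ CMP  NZCV=0010
5: ✓ SUBCS  r1←0x2a
6: · ADDVS

VAL = 0xd7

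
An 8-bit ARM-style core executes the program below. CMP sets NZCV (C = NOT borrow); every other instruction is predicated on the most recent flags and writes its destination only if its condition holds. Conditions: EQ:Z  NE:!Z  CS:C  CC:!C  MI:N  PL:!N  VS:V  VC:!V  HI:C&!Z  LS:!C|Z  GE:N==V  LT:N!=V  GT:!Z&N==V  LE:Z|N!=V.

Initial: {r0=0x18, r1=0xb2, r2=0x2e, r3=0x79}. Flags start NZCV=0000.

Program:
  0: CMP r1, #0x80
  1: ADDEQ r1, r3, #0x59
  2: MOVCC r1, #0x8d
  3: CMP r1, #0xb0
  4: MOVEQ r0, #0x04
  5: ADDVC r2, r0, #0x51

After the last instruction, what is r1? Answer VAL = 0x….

0: ✓ CMP  NZCV=0010
1: · ADDEQ
2: · MOVCC
3: ✓ CMP  NZCV=0010
4: · MOVEQ
5: ✓ ADDVC  r2←0x69

VAL = 0xb2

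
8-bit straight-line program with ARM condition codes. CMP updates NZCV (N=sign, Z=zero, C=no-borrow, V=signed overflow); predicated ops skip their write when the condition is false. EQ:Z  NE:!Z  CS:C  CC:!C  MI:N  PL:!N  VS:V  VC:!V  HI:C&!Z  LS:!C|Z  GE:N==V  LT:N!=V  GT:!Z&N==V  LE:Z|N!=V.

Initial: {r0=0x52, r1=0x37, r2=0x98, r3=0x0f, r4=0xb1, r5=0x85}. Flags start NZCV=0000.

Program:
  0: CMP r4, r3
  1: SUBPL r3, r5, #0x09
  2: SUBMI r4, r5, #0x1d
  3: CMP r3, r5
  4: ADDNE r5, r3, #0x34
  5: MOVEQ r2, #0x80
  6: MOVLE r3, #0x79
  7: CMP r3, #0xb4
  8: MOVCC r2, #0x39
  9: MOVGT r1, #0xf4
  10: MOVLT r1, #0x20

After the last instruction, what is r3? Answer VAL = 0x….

0: ✓ CMP  NZCV=1010
1: · SUBPL
2: ✓ SUBMI  r4←0x68
3: ✓ CMP  NZCV=1001
4: ✓ ADDNE  r5←0x43
5: · MOVEQ
6: · MOVLE
7: ✓ CMP  NZCV=0000
8: ✓ MOVCC  r2←0x39
9: ✓ MOVGT  r1←0xf4
10: · MOVLT

VAL = 0x0f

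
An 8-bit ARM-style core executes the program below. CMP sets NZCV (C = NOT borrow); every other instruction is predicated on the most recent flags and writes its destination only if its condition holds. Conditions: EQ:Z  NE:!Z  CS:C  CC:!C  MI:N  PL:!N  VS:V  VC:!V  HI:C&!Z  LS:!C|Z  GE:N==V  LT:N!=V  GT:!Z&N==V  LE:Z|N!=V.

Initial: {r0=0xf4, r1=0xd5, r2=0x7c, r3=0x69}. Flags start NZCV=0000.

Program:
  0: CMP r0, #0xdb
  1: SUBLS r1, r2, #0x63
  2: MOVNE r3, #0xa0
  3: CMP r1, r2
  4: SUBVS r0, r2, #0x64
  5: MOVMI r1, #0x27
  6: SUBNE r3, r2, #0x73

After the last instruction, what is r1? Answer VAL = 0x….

VAL = 0xd5

[0] flags=0010 → (cmp)
[1] flags=0010 LS?F → skip
[2] flags=0010 NE?T → r3=0xa0
[3] flags=0011 → (cmp)
[4] flags=0011 VS?T → r0=0x18
[5] flags=0011 MI?F → skip
[6] flags=0011 NE?T → r3=0x09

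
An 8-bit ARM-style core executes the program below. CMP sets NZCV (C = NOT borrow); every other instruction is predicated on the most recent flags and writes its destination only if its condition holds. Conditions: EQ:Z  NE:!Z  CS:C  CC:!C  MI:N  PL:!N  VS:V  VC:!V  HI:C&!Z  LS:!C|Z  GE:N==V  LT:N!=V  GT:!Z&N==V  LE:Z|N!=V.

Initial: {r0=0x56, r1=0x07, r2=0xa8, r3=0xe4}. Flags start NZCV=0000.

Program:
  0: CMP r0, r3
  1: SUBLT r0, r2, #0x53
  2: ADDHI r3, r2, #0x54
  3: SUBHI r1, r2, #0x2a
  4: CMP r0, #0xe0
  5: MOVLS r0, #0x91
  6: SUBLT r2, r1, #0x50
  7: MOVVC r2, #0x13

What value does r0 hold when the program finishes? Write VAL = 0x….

VAL = 0x91

[0] flags=0000 → (cmp)
[1] flags=0000 LT?F → skip
[2] flags=0000 HI?F → skip
[3] flags=0000 HI?F → skip
[4] flags=0000 → (cmp)
[5] flags=0000 LS?T → r0=0x91
[6] flags=0000 LT?F → skip
[7] flags=0000 VC?T → r2=0x13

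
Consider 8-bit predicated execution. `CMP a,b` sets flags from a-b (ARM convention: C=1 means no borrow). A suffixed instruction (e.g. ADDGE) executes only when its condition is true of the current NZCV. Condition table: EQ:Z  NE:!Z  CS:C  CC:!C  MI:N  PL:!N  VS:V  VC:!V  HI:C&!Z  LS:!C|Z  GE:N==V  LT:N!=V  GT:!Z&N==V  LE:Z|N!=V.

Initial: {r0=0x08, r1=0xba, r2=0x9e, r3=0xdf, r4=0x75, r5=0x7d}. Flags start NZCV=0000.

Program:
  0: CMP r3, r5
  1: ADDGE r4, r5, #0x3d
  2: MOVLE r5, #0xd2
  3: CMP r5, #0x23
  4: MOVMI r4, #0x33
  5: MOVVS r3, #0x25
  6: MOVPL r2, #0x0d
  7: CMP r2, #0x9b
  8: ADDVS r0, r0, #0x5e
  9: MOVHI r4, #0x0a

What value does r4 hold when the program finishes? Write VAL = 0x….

VAL = 0x0a

0: ✓ CMP  NZCV=0011
1: · ADDGE
2: ✓ MOVLE  r5←0xd2
3: ✓ CMP  NZCV=1010
4: ✓ MOVMI  r4←0x33
5: · MOVVS
6: · MOVPL
7: ✓ CMP  NZCV=0010
8: · ADDVS
9: ✓ MOVHI  r4←0x0a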